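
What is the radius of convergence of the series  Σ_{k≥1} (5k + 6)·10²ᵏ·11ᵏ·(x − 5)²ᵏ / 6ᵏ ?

R = √66/110

Ratio test: |a_{k+1}/a_k| = [(5(k+1) + 6)/(5k + 6)] · 100·11/6 → 550/3 as k → ∞.
Writing y = (x − 5)², the series in y has radius 3/550, so |x − 5| < √(3/550) and R = √66/110.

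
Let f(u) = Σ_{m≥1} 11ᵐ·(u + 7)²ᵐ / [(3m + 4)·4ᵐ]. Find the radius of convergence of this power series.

R = 2√11/11

By the ratio test, |a_{m+1}/a_m| = [(3m + 4)/(3(m+1) + 4)] · 11/4 → 11/4.
Since the exponent of (u + 7) increases by 2 each term, convergence requires |u + 7|² < 4/11, hence R = 2√11/11.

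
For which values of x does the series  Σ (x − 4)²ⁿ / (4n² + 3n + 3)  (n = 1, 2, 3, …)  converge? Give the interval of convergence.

[3, 5]

Apply the ratio test: |a_{n+1}| / |a_n| = (4n² + 3n + 3)/(4(n+1)² + 3(n+1) + 3), which tends to 1 as n → ∞.
Writing y = (x − 4)², the series in y has radius 1, so |x − 4| < √(1) = 1 and R = 1.
Check x = 5: absolute convergence follows by limit comparison with Σ 1/n².
When x = 3, absolute convergence follows by limit comparison with Σ 1/n².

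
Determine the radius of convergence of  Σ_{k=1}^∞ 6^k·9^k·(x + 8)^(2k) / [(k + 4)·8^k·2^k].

By the ratio test, |a_{k+1}/a_k| = [(k + 4)/((k+1) + 4)] · 6·9/(8·2) → 27/8.
Since the exponent of (x + 8) increases by 2 each term, convergence requires |x + 8|² < 8/27, hence R = 2√6/9.

R = 2√6/9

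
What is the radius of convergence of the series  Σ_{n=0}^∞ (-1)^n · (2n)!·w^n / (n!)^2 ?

Ratio test: |a_{n+1}/a_n| = (2n+1)·(2n+2)/(n+1)² → 4 as n → ∞.
Hence the series converges for |w| < 1/(4) = 1/4, so the radius of convergence is 1/4.

R = 1/4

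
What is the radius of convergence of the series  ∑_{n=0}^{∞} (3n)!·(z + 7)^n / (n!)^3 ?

Ratio test: |a_{n+1}/a_n| = (3n+1)·(3n+2)·(3n+3)/(n+1)³ → 27 as n → ∞.
Thus R = 1/(27) = 1/27.

R = 1/27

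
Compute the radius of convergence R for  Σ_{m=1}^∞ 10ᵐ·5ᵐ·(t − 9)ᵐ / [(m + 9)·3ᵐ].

R = 3/50

Ratio test: |a_{m+1}/a_m| = [(m + 9)/((m+1) + 9)] · 10·5/3 → 50/3 as m → ∞.
The series converges when 50/3 · |t − 9| < 1, giving R = 3/50.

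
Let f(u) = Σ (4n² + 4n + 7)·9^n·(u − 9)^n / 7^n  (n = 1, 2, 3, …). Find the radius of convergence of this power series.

The ratio of consecutive coefficients is [(4(n+1)² + 4(n+1) + 7)/(4n² + 4n + 7)] · 9/7 → 9/7.
Hence the series converges for |u − 9| < 1/(9/7) = 7/9, so the radius of convergence is 7/9.

R = 7/9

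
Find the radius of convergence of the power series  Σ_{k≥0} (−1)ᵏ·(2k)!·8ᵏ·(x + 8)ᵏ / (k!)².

R = 1/32

Ratio test: |a_{k+1}/a_k| = (2k+1)·(2k+2)/(k+1)² · 8 → 32 as k → ∞.
The series converges when 32 · |x + 8| < 1, giving R = 1/32.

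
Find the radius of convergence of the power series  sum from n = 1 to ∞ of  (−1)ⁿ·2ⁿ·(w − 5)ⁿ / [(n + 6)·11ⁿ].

R = 11/2

Ratio test: |a_{n+1}/a_n| = [(n + 6)/((n+1) + 6)] · 2/11 → 2/11 as n → ∞.
Convergence for |w − 5| · 2/11 < 1, i.e. |w − 5| < 11/2. So R = 11/2.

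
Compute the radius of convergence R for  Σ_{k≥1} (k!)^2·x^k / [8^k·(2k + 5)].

R = 0

The ratio of consecutive coefficients is (k+1)² · 1/8 · (2k + 5)/(2(k+1) + 5) → ∞.
Since the ratio → ∞, the series diverges for every x ≠ 0, and R = 0.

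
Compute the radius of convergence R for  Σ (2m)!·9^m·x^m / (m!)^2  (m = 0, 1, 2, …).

R = 1/36

The ratio of consecutive coefficients is (2m+1)·(2m+2)/(m+1)² · 9 → 36.
Hence the series converges for |x| < 1/(36) = 1/36, so the radius of convergence is 1/36.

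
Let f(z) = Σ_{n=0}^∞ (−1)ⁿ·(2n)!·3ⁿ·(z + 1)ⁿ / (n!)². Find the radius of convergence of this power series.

R = 1/12

By the ratio test, |a_{n+1}/a_n| = (2n+1)·(2n+2)/(n+1)² · 3 → 12.
Hence the series converges for |z + 1| < 1/(12) = 1/12, so the radius of convergence is 1/12.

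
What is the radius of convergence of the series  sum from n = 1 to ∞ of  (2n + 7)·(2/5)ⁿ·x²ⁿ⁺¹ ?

R = √10/2

The ratio of consecutive coefficients is [(2(n+1) + 7)/(2n + 7)] · 2/5 → 2/5.
Writing y = x², the series in y has radius 5/2, so |x| < √(5/2) and R = √10/2.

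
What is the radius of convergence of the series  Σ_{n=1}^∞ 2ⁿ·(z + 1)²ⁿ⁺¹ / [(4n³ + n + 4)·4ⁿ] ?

Ratio test: |a_{n+1}/a_n| = [(4n³ + n + 4)/(4(n+1)³ + (n+1) + 4)] · 2/4 → 1/2 as n → ∞.
Successive powers of (z + 1) differ by 2, so the series converges when |z + 1|² · 1/2 < 1, i.e. |z + 1| < √(2). So R = √2.

R = √2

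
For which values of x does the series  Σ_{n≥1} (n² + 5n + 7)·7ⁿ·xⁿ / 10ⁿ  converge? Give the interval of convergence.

Ratio test: |a_{n+1}/a_n| = [((n+1)² + 5(n+1) + 7)/(n² + 5n + 7)] · 7/10 → 7/10 as n → ∞.
Thus R = 1/(7/10) = 10/7.
Endpoint x = 10/7: the n-th term does not approach 0; divergence by the term test.
When x = -10/7, the terms have absolute value of order n², which does not tend to 0, so the series diverges by the divergence test.

(-10/7, 10/7)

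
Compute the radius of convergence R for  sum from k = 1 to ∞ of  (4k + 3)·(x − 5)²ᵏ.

Ratio test: |a_{k+1}/a_k| = (4(k+1) + 3)/(4k + 3) → 1 as k → ∞.
Writing y = (x − 5)², the series in y has radius 1, so |x − 5| < √(1) = 1 and R = 1.

R = 1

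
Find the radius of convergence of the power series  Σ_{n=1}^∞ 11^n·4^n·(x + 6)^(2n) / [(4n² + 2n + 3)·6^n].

Apply the ratio test: |a_{n+1}| / |a_n| = [(4n² + 2n + 3)/(4(n+1)² + 2(n+1) + 3)] · 11·4/6, which tends to 22/3 as n → ∞.
Successive powers of (x + 6) differ by 2, so the series converges when |x + 6|² · 22/3 < 1, i.e. |x + 6| < √(3/22). So R = √66/22.

R = √66/22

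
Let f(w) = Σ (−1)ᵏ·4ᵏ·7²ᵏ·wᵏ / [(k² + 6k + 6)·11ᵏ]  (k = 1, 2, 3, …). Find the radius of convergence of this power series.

R = 11/196

By the ratio test, |a_{k+1}/a_k| = [(k² + 6k + 6)/((k+1)² + 6(k+1) + 6)] · 4·49/11 → 196/11.
The series converges when 196/11 · |w| < 1, giving R = 11/196.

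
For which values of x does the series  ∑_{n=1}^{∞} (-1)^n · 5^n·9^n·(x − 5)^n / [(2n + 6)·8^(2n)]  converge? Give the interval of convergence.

(161/45, 289/45]

Ratio test: |a_{n+1}/a_n| = [(2n + 6)/(2(n+1) + 6)] · 5·9/64 → 45/64 as n → ∞.
Hence the series converges for |x − 5| < 1/(45/64) = 64/45, so the radius of convergence is 64/45.
When x = 289/45, an alternating series whose terms decrease to 0 in absolute value, so it converges by the Leibniz criterion.
When x = 161/45, the terms behave like c/n; limit comparison with the harmonic series gives divergence.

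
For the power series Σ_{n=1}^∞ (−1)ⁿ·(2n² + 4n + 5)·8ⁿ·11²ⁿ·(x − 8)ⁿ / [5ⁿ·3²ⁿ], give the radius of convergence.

Apply the ratio test: |a_{n+1}| / |a_n| = [(2(n+1)² + 4(n+1) + 5)/(2n² + 4n + 5)] · 8·121/(5·9), which tends to 968/45 as n → ∞.
Convergence for |x − 8| · 968/45 < 1, i.e. |x − 8| < 45/968. So R = 45/968.

R = 45/968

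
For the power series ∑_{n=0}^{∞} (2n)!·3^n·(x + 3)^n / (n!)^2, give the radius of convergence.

R = 1/12

Apply the ratio test: |a_{n+1}| / |a_n| = (2n+1)·(2n+2)/(n+1)² · 3, which tends to 12 as n → ∞.
The series converges when 12 · |x + 3| < 1, giving R = 1/12.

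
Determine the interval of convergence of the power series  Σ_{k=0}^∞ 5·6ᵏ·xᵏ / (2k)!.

Apply the ratio test: |a_{k+1}| / |a_k| = 5/5 · 6 · 1/[(2k+1)·(2k+2)], which tends to 0 as k → ∞.
The limit is 0, so the series converges for all x; R = ∞.

(−∞, ∞)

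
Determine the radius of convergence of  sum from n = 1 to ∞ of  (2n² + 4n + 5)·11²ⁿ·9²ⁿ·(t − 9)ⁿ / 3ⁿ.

R = 1/3267

By the ratio test, |a_{n+1}/a_n| = [(2(n+1)² + 4(n+1) + 5)/(2n² + 4n + 5)] · 121·81/3 → 3267.
Thus R = 1/(3267) = 1/3267.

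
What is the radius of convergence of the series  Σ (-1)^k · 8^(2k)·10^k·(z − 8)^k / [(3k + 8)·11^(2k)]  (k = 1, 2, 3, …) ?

R = 121/640

By the ratio test, |a_{k+1}/a_k| = [(3k + 8)/(3(k+1) + 8)] · 64·10/121 → 640/121.
Convergence for |z − 8| · 640/121 < 1, i.e. |z − 8| < 121/640. So R = 121/640.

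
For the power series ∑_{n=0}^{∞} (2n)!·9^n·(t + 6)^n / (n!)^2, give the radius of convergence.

R = 1/36

Ratio test: |a_{n+1}/a_n| = (2n+1)·(2n+2)/(n+1)² · 9 → 36 as n → ∞.
Convergence for |t + 6| · 36 < 1, i.e. |t + 6| < 1/36. So R = 1/36.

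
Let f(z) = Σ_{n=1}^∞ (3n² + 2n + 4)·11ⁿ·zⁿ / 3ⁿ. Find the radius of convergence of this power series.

Ratio test: |a_{n+1}/a_n| = [(3(n+1)² + 2(n+1) + 4)/(3n² + 2n + 4)] · 11/3 → 11/3 as n → ∞.
Hence the series converges for |z| < 1/(11/3) = 3/11, so the radius of convergence is 3/11.

R = 3/11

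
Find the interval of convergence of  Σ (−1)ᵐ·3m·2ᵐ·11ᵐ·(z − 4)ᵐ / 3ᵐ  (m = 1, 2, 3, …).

Ratio test: |a_{m+1}/a_m| = [3(m+1)/3m] · 2·11/3 → 22/3 as m → ∞.
The series converges when 22/3 · |z − 4| < 1, giving R = 3/22.
Check z = 91/22: the terms have absolute value of order m, which does not tend to 0, so the series diverges by the divergence test.
Endpoint z = 85/22: the terms do not tend to 0, so the series diverges.

(85/22, 91/22)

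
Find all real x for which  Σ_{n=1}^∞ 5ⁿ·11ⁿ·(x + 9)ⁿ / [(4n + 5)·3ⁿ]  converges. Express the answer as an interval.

[-498/55, -492/55)

By the ratio test, |a_{n+1}/a_n| = [(4n + 5)/(4(n+1) + 5)] · 5·11/3 → 55/3.
Hence the series converges for |x + 9| < 1/(55/3) = 3/55, so the radius of convergence is 3/55.
Check x = -492/55: the terms behave like c/n; limit comparison with the harmonic series gives divergence.
Endpoint x = -498/55: convergence follows from the alternating series test (terms decrease monotonically to 0).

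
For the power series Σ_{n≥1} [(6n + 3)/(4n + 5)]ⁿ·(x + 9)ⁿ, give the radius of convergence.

R = 2/3

Applying the root test, |a_n|^(1/n) = (6n + 3)/(4n + 5) → 3/2.
Convergence for |x + 9| · 3/2 < 1, i.e. |x + 9| < 2/3. So R = 2/3.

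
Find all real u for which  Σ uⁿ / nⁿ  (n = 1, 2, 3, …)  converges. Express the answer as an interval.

(−∞, ∞)

By the Cauchy root test, |a_n|^(1/n) = 1/n → 0.
Since the n-th root of |a_n| tends to 0, the series converges for all real u; R = ∞.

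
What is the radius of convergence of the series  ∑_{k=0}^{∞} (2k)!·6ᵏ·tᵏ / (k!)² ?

Apply the ratio test: |a_{k+1}| / |a_k| = (2k+1)·(2k+2)/(k+1)² · 6, which tends to 24 as k → ∞.
Convergence for |t| · 24 < 1, i.e. |t| < 1/24. So R = 1/24.

R = 1/24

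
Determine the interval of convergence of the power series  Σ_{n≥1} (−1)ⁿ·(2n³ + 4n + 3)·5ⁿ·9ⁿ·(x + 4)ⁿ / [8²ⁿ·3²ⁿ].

By the ratio test, |a_{n+1}/a_n| = [(2(n+1)³ + 4(n+1) + 3)/(2n³ + 4n + 3)] · 5·9/(64·9) → 5/64.
Convergence for |x + 4| · 5/64 < 1, i.e. |x + 4| < 64/5. So R = 64/5.
When x = 44/5, the n-th term does not approach 0; divergence by the term test.
Endpoint x = -84/5: the terms have absolute value of order n³, which does not tend to 0, so the series diverges by the divergence test.

(-84/5, 44/5)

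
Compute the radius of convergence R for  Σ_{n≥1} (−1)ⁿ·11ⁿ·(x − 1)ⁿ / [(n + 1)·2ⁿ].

Ratio test: |a_{n+1}/a_n| = [(n + 1)/((n+1) + 1)] · 11/2 → 11/2 as n → ∞.
Hence the series converges for |x − 1| < 1/(11/2) = 2/11, so the radius of convergence is 2/11.

R = 2/11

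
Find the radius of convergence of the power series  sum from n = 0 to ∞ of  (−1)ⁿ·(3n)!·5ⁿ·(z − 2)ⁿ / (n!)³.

R = 1/135

By the ratio test, |a_{n+1}/a_n| = (3n+1)·(3n+2)·(3n+3)/(n+1)³ · 5 → 135.
Hence the series converges for |z − 2| < 1/(135) = 1/135, so the radius of convergence is 1/135.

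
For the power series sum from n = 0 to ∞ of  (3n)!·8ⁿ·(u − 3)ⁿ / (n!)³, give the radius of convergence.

R = 1/216

By the ratio test, |a_{n+1}/a_n| = (3n+1)·(3n+2)·(3n+3)/(n+1)³ · 8 → 216.
Thus R = 1/(216) = 1/216.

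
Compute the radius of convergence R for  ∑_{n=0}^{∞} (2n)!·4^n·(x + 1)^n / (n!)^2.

The ratio of consecutive coefficients is (2n+1)·(2n+2)/(n+1)² · 4 → 16.
Thus R = 1/(16) = 1/16.

R = 1/16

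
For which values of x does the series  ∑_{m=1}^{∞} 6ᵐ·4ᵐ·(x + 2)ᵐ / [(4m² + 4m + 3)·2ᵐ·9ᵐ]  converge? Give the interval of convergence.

Apply the ratio test: |a_{m+1}| / |a_m| = [(4m² + 4m + 3)/(4(m+1)² + 4(m+1) + 3)] · 6·4/(2·9), which tends to 4/3 as m → ∞.
Hence the series converges for |x + 2| < 1/(4/3) = 3/4, so the radius of convergence is 3/4.
When x = -5/4, absolute convergence follows by limit comparison with Σ 1/m².
When x = -11/4, absolute convergence follows by limit comparison with Σ 1/m².

[-11/4, -5/4]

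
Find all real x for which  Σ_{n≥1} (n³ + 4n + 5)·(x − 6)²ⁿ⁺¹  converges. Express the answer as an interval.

The ratio of consecutive coefficients is ((n+1)³ + 4(n+1) + 5)/(n³ + 4n + 5) → 1.
Writing y = (x − 6)², the series in y has radius 1, so |x − 6| < √(1) = 1 and R = 1.
When x = 7, the terms do not tend to 0, so the series diverges.
When x = 5, the n-th term does not approach 0; divergence by the term test.

(5, 7)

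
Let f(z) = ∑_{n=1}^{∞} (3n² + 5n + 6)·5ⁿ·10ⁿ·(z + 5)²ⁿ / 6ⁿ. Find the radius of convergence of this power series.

R = √3/5

The ratio of consecutive coefficients is [(3(n+1)² + 5(n+1) + 6)/(3n² + 5n + 6)] · 5·10/6 → 25/3.
Writing y = (z + 5)², the series in y has radius 3/25, so |z + 5| < √(3/25) and R = √3/5.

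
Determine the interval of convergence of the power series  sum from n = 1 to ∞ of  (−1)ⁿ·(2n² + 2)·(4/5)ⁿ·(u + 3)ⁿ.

Ratio test: |a_{n+1}/a_n| = [(2(n+1)² + 2)/(2n² + 2)] · 4/5 → 4/5 as n → ∞.
Convergence for |u + 3| · 4/5 < 1, i.e. |u + 3| < 5/4. So R = 5/4.
When u = -7/4, the n-th term does not approach 0; divergence by the term test.
At u = -17/4: the terms have absolute value of order n², which does not tend to 0, so the series diverges by the divergence test.

(-17/4, -7/4)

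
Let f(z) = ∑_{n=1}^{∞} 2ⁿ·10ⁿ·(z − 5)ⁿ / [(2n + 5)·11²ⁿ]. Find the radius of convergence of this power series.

R = 121/20

The ratio of consecutive coefficients is [(2n + 5)/(2(n+1) + 5)] · 2·10/121 → 20/121.
The series converges when 20/121 · |z − 5| < 1, giving R = 121/20.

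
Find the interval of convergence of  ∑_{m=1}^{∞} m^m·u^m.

Applying the root test, |a_m|^(1/m) = m → ∞.
Since the m-th root of |a_m| is unbounded, the series converges only at u = 0; R = 0.

{0}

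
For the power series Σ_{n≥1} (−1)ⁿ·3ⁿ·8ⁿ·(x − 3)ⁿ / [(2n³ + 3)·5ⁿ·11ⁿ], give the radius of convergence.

The ratio of consecutive coefficients is [(2n³ + 3)/(2(n+1)³ + 3)] · 3·8/(5·11) → 24/55.
Convergence for |x − 3| · 24/55 < 1, i.e. |x − 3| < 55/24. So R = 55/24.

R = 55/24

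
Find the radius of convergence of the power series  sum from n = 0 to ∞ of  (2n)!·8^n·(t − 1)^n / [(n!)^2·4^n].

R = 1/8

Ratio test: |a_{n+1}/a_n| = (2n+1)·(2n+2)/(n+1)² · 8/4 → 8 as n → ∞.
The series converges when 8 · |t − 1| < 1, giving R = 1/8.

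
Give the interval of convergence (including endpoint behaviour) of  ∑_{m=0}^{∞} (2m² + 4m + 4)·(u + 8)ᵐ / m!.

(−∞, ∞)

By the ratio test, |a_{m+1}/a_m| = (2(m+1)² + 4(m+1) + 4)/(2m² + 4m + 4) · 1/(m+1) → 0.
The ratio tends to 0 regardless of u, hence R = ∞.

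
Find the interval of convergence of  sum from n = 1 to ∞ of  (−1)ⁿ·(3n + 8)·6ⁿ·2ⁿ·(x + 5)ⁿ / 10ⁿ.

The ratio of consecutive coefficients is [(3(n+1) + 8)/(3n + 8)] · 6·2/10 → 6/5.
Hence the series converges for |x + 5| < 1/(6/5) = 5/6, so the radius of convergence is 5/6.
When x = -25/6, the terms do not tend to 0, so the series diverges.
Check x = -35/6: the terms do not tend to 0, so the series diverges.

(-35/6, -25/6)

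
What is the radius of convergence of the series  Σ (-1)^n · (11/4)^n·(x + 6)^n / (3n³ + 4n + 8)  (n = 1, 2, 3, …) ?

R = 4/11

By the ratio test, |a_{n+1}/a_n| = [(3n³ + 4n + 8)/(3(n+1)³ + 4(n+1) + 8)] · 11/4 → 11/4.
Thus R = 1/(11/4) = 4/11.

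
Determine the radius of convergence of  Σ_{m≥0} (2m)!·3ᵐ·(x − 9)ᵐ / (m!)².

Ratio test: |a_{m+1}/a_m| = (2m+1)·(2m+2)/(m+1)² · 3 → 12 as m → ∞.
Hence the series converges for |x − 9| < 1/(12) = 1/12, so the radius of convergence is 1/12.

R = 1/12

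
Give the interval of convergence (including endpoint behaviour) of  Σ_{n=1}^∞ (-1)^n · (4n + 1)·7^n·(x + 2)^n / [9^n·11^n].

(-113/7, 85/7)

Apply the ratio test: |a_{n+1}| / |a_n| = [(4(n+1) + 1)/(4n + 1)] · 7/(9·11), which tends to 7/99 as n → ∞.
Hence the series converges for |x + 2| < 1/(7/99) = 99/7, so the radius of convergence is 99/7.
Endpoint x = 85/7: the terms have absolute value of order n, which does not tend to 0, so the series diverges by the divergence test.
At x = -113/7: the n-th term does not approach 0; divergence by the term test.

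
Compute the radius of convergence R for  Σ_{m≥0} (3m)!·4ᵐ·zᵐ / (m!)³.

By the ratio test, |a_{m+1}/a_m| = (3m+1)·(3m+2)·(3m+3)/(m+1)³ · 4 → 108.
Thus R = 1/(108) = 1/108.

R = 1/108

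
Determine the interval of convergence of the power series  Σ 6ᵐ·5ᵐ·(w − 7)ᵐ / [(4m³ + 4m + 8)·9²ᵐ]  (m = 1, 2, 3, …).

By the ratio test, |a_{m+1}/a_m| = [(4m³ + 4m + 8)/(4(m+1)³ + 4(m+1) + 8)] · 6·5/81 → 10/27.
The series converges when 10/27 · |w − 7| < 1, giving R = 27/10.
Endpoint w = 97/10: the series is dominated by a constant times Σ 1/m³, which converges (p = 3 > 1).
Endpoint w = 43/10: the terms are on the order of 1/m³, so the series converges absolutely by comparison with the p-series (p = 3 > 1).

[43/10, 97/10]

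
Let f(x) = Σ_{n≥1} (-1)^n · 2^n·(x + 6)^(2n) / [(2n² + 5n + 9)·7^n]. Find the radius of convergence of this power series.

Apply the ratio test: |a_{n+1}| / |a_n| = [(2n² + 5n + 9)/(2(n+1)² + 5(n+1) + 9)] · 2/7, which tends to 2/7 as n → ∞.
Since the exponent of (x + 6) increases by 2 each term, convergence requires |x + 6|² < 7/2, hence R = √14/2.

R = √14/2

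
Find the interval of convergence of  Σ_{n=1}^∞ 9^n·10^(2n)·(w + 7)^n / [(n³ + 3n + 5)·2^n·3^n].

[-1051/150, -1049/150]

Apply the ratio test: |a_{n+1}| / |a_n| = [(n³ + 3n + 5)/((n+1)³ + 3(n+1) + 5)] · 9·100/(2·3), which tends to 150 as n → ∞.
The series converges when 150 · |w + 7| < 1, giving R = 1/150.
At w = -1049/150: the series is dominated by a constant times Σ 1/n³, which converges (p = 3 > 1).
Endpoint w = -1051/150: the terms are on the order of 1/n³, so the series converges absolutely by comparison with the p-series (p = 3 > 1).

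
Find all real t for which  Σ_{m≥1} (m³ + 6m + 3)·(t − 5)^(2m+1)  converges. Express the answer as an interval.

(4, 6)

Apply the ratio test: |a_{m+1}| / |a_m| = ((m+1)³ + 6(m+1) + 3)/(m³ + 6m + 3), which tends to 1 as m → ∞.
Successive powers of (t − 5) differ by 2, so the series converges when |t − 5|² · 1 < 1, i.e. |t − 5| < √(1) = 1. So R = 1.
When t = 6, the m-th term does not approach 0; divergence by the term test.
When t = 4, the terms do not tend to 0, so the series diverges.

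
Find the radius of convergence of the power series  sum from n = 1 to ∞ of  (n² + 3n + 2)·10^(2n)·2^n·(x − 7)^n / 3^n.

R = 3/200

Ratio test: |a_{n+1}/a_n| = [((n+1)² + 3(n+1) + 2)/(n² + 3n + 2)] · 100·2/3 → 200/3 as n → ∞.
The series converges when 200/3 · |x − 7| < 1, giving R = 3/200.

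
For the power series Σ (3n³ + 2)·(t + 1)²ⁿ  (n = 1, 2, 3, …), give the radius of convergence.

Apply the ratio test: |a_{n+1}| / |a_n| = (3(n+1)³ + 2)/(3n³ + 2), which tends to 1 as n → ∞.
Successive powers of (t + 1) differ by 2, so the series converges when |t + 1|² · 1 < 1, i.e. |t + 1| < √(1) = 1. So R = 1.

R = 1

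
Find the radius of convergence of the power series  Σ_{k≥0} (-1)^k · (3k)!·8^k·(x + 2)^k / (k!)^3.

By the ratio test, |a_{k+1}/a_k| = (3k+1)·(3k+2)·(3k+3)/(k+1)³ · 8 → 216.
The series converges when 216 · |x + 2| < 1, giving R = 1/216.

R = 1/216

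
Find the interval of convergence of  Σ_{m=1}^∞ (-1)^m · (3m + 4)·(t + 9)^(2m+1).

By the ratio test, |a_{m+1}/a_m| = (3(m+1) + 4)/(3m + 4) → 1.
Successive powers of (t + 9) differ by 2, so the series converges when |t + 9|² · 1 < 1, i.e. |t + 9| < √(1) = 1. So R = 1.
Check t = -8: the terms have absolute value of order m, which does not tend to 0, so the series diverges by the divergence test.
Endpoint t = -10: the m-th term does not approach 0; divergence by the term test.

(-10, -8)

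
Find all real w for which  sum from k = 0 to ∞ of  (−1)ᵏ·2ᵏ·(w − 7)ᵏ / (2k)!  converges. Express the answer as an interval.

The ratio of consecutive coefficients is 2 · 1/[(2k+1)·(2k+2)] → 0.
The limit is 0, so the series converges for all w; R = ∞.

(−∞, ∞)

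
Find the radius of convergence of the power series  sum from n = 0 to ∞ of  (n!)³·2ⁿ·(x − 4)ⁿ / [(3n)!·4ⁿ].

R = 54

The ratio of consecutive coefficients is (n+1)³/[(3n+1)·(3n+2)·(3n+3)] · 2/4 → 1/54.
The series converges when 1/54 · |x − 4| < 1, giving R = 54.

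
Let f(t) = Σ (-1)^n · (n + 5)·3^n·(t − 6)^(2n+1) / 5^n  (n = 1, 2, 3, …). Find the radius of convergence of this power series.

Ratio test: |a_{n+1}/a_n| = [((n+1) + 5)/(n + 5)] · 3/5 → 3/5 as n → ∞.
Since the exponent of (t − 6) increases by 2 each term, convergence requires |t − 6|² < 5/3, hence R = √15/3.

R = √15/3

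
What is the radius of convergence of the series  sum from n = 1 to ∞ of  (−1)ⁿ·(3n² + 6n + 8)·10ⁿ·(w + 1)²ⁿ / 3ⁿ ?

R = √30/10

By the ratio test, |a_{n+1}/a_n| = [(3(n+1)² + 6(n+1) + 8)/(3n² + 6n + 8)] · 10/3 → 10/3.
Successive powers of (w + 1) differ by 2, so the series converges when |w + 1|² · 10/3 < 1, i.e. |w + 1| < √(3/10). So R = √30/10.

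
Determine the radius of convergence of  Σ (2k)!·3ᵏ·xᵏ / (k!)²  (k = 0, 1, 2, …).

Ratio test: |a_{k+1}/a_k| = (2k+1)·(2k+2)/(k+1)² · 3 → 12 as k → ∞.
The series converges when 12 · |x| < 1, giving R = 1/12.

R = 1/12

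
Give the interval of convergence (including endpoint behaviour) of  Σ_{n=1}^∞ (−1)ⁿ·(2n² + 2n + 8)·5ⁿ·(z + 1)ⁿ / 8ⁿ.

The ratio of consecutive coefficients is [(2(n+1)² + 2(n+1) + 8)/(2n² + 2n + 8)] · 5/8 → 5/8.
Thus R = 1/(5/8) = 8/5.
Endpoint z = 3/5: the terms have absolute value of order n², which does not tend to 0, so the series diverges by the divergence test.
Endpoint z = -13/5: the terms do not tend to 0, so the series diverges.

(-13/5, 3/5)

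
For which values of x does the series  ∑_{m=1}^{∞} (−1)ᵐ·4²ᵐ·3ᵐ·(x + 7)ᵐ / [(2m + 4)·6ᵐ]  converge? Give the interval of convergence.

(-57/8, -55/8]

The ratio of consecutive coefficients is [(2m + 4)/(2(m+1) + 4)] · 16·3/6 → 8.
Convergence for |x + 7| · 8 < 1, i.e. |x + 7| < 1/8. So R = 1/8.
Check x = -55/8: the terms alternate in sign and decrease monotonically to 0 in absolute value (size ~ c/m), so the alternating series test gives convergence.
Endpoint x = -57/8: comparison with the harmonic series Σ 1/m shows the series diverges.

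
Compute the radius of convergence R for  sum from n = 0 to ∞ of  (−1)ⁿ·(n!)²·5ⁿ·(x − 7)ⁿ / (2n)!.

Apply the ratio test: |a_{n+1}| / |a_n| = (n+1)²/[(2n+1)·(2n+2)] · 5, which tends to 5/4 as n → ∞.
The series converges when 5/4 · |x − 7| < 1, giving R = 4/5.

R = 4/5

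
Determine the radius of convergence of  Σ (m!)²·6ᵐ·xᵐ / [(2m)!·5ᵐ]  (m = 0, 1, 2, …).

R = 10/3

Ratio test: |a_{m+1}/a_m| = (m+1)²/[(2m+1)·(2m+2)] · 6/5 → 3/10 as m → ∞.
Thus R = 1/(3/10) = 10/3.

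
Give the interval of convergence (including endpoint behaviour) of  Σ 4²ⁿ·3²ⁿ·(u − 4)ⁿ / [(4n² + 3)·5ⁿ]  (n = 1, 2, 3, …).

[571/144, 581/144]

Ratio test: |a_{n+1}/a_n| = [(4n² + 3)/(4(n+1)² + 3)] · 16·9/5 → 144/5 as n → ∞.
Hence the series converges for |u − 4| < 1/(144/5) = 5/144, so the radius of convergence is 5/144.
When u = 581/144, absolute convergence follows by limit comparison with Σ 1/n².
Endpoint u = 571/144: absolute convergence follows by limit comparison with Σ 1/n².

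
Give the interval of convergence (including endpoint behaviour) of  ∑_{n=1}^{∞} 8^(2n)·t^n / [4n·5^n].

By the ratio test, |a_{n+1}/a_n| = [4n/4(n+1)] · 64/5 → 64/5.
The series converges when 64/5 · |t| < 1, giving R = 5/64.
When t = 5/64, the terms behave like c/n; limit comparison with the harmonic series gives divergence.
Check t = -5/64: convergence follows from the alternating series test (terms decrease monotonically to 0).

[-5/64, 5/64)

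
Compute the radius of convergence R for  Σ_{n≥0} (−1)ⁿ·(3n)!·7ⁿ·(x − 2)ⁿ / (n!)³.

By the ratio test, |a_{n+1}/a_n| = (3n+1)·(3n+2)·(3n+3)/(n+1)³ · 7 → 189.
Convergence for |x − 2| · 189 < 1, i.e. |x − 2| < 1/189. So R = 1/189.

R = 1/189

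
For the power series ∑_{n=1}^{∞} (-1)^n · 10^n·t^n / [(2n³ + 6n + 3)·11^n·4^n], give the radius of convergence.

The ratio of consecutive coefficients is [(2n³ + 6n + 3)/(2(n+1)³ + 6(n+1) + 3)] · 10/(11·4) → 5/22.
Convergence for |t| · 5/22 < 1, i.e. |t| < 22/5. So R = 22/5.

R = 22/5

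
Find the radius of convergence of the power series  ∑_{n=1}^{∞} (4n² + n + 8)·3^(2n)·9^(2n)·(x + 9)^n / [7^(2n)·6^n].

R = 98/243

Apply the ratio test: |a_{n+1}| / |a_n| = [(4(n+1)² + (n+1) + 8)/(4n² + n + 8)] · 9·81/(49·6), which tends to 243/98 as n → ∞.
The series converges when 243/98 · |x + 9| < 1, giving R = 98/243.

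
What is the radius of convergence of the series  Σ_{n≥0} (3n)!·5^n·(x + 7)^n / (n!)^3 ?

R = 1/135

Ratio test: |a_{n+1}/a_n| = (3n+1)·(3n+2)·(3n+3)/(n+1)³ · 5 → 135 as n → ∞.
Hence the series converges for |x + 7| < 1/(135) = 1/135, so the radius of convergence is 1/135.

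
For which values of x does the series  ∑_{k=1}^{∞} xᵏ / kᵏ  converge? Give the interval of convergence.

(−∞, ∞)

By the Cauchy root test, |a_k|^(1/k) = 1/k → 0.
The limit is 0 for every x, so R = ∞.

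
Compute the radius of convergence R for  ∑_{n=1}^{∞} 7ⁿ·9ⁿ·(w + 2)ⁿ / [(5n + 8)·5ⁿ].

R = 5/63

Apply the ratio test: |a_{n+1}| / |a_n| = [(5n + 8)/(5(n+1) + 8)] · 7·9/5, which tends to 63/5 as n → ∞.
Hence the series converges for |w + 2| < 1/(63/5) = 5/63, so the radius of convergence is 5/63.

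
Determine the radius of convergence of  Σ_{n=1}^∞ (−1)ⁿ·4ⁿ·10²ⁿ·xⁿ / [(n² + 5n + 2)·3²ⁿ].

R = 9/400

Apply the ratio test: |a_{n+1}| / |a_n| = [(n² + 5n + 2)/((n+1)² + 5(n+1) + 2)] · 4·100/9, which tends to 400/9 as n → ∞.
Hence the series converges for |x| < 1/(400/9) = 9/400, so the radius of convergence is 9/400.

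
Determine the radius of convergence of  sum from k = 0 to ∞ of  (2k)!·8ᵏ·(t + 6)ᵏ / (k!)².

R = 1/32

By the ratio test, |a_{k+1}/a_k| = (2k+1)·(2k+2)/(k+1)² · 8 → 32.
Hence the series converges for |t + 6| < 1/(32) = 1/32, so the radius of convergence is 1/32.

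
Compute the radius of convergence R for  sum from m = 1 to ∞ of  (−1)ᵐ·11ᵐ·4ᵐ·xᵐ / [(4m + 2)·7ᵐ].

R = 7/44

The ratio of consecutive coefficients is [(4m + 2)/(4(m+1) + 2)] · 11·4/7 → 44/7.
Hence the series converges for |x| < 1/(44/7) = 7/44, so the radius of convergence is 7/44.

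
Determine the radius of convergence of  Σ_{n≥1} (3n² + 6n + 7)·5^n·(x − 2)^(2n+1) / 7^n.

R = √35/5

The ratio of consecutive coefficients is [(3(n+1)² + 6(n+1) + 7)/(3n² + 6n + 7)] · 5/7 → 5/7.
Successive powers of (x − 2) differ by 2, so the series converges when |x − 2|² · 5/7 < 1, i.e. |x − 2| < √(7/5). So R = √35/5.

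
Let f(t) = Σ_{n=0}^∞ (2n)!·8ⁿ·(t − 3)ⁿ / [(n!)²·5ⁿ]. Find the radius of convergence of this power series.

R = 5/32

Ratio test: |a_{n+1}/a_n| = (2n+1)·(2n+2)/(n+1)² · 8/5 → 32/5 as n → ∞.
Convergence for |t − 3| · 32/5 < 1, i.e. |t − 3| < 5/32. So R = 5/32.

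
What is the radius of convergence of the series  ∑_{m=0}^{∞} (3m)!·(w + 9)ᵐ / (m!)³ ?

The ratio of consecutive coefficients is (3m+1)·(3m+2)·(3m+3)/(m+1)³ → 27.
Hence the series converges for |w + 9| < 1/(27) = 1/27, so the radius of convergence is 1/27.

R = 1/27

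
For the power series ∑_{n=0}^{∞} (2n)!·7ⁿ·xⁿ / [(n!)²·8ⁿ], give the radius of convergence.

R = 2/7

Ratio test: |a_{n+1}/a_n| = (2n+1)·(2n+2)/(n+1)² · 7/8 → 7/2 as n → ∞.
Hence the series converges for |x| < 1/(7/2) = 2/7, so the radius of convergence is 2/7.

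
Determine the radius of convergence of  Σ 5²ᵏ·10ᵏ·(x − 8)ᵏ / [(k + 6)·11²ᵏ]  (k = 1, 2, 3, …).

R = 121/250

Apply the ratio test: |a_{k+1}| / |a_k| = [(k + 6)/((k+1) + 6)] · 25·10/121, which tends to 250/121 as k → ∞.
Convergence for |x − 8| · 250/121 < 1, i.e. |x − 8| < 121/250. So R = 121/250.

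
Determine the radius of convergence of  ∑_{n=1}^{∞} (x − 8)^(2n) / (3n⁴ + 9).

By the ratio test, |a_{n+1}/a_n| = (3n⁴ + 9)/(3(n+1)⁴ + 9) → 1.
Since the exponent of (x − 8) increases by 2 each term, convergence requires |x − 8|² < 1, hence R = 1.

R = 1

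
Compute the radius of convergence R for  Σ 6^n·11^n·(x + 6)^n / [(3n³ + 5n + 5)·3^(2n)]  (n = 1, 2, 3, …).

R = 3/22

By the ratio test, |a_{n+1}/a_n| = [(3n³ + 5n + 5)/(3(n+1)³ + 5(n+1) + 5)] · 6·11/9 → 22/3.
Thus R = 1/(22/3) = 3/22.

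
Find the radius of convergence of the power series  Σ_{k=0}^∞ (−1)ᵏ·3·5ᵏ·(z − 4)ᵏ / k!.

The ratio of consecutive coefficients is 3/3 · 5 · 1/(k+1) → 0.
The ratio tends to 0 regardless of z, hence R = ∞.

R = ∞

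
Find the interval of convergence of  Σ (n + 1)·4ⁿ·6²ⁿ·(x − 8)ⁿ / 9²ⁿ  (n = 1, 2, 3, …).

Apply the ratio test: |a_{n+1}| / |a_n| = [((n+1) + 1)/(n + 1)] · 4·36/81, which tends to 16/9 as n → ∞.
Hence the series converges for |x − 8| < 1/(16/9) = 9/16, so the radius of convergence is 9/16.
Check x = 137/16: the terms do not tend to 0, so the series diverges.
Check x = 119/16: the n-th term does not approach 0; divergence by the term test.

(119/16, 137/16)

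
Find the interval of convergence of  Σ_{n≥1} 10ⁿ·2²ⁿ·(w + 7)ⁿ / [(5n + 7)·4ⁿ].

The ratio of consecutive coefficients is [(5n + 7)/(5(n+1) + 7)] · 10·4/4 → 10.
Hence the series converges for |w + 7| < 1/(10) = 1/10, so the radius of convergence is 1/10.
Check w = -69/10: the terms are asymptotic to a nonzero constant times 1/n, so the series diverges by limit comparison with Σ 1/n.
Check w = -71/10: an alternating series whose terms decrease to 0 in absolute value, so it converges by the Leibniz criterion.

[-71/10, -69/10)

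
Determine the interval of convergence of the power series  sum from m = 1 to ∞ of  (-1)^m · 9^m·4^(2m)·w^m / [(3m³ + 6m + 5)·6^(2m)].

Ratio test: |a_{m+1}/a_m| = [(3m³ + 6m + 5)/(3(m+1)³ + 6(m+1) + 5)] · 9·16/36 → 4 as m → ∞.
The series converges when 4 · |w| < 1, giving R = 1/4.
At w = 1/4: the series is dominated by a constant times Σ 1/m³, which converges (p = 3 > 1).
Endpoint w = -1/4: the terms are on the order of 1/m³, so the series converges absolutely by comparison with the p-series (p = 3 > 1).

[-1/4, 1/4]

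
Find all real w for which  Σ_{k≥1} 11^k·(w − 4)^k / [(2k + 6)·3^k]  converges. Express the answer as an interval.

[41/11, 47/11)

The ratio of consecutive coefficients is [(2k + 6)/(2(k+1) + 6)] · 11/3 → 11/3.
Hence the series converges for |w − 4| < 1/(11/3) = 3/11, so the radius of convergence is 3/11.
Check w = 47/11: the terms are asymptotic to a nonzero constant times 1/k, so the series diverges by limit comparison with Σ 1/k.
When w = 41/11, convergence follows from the alternating series test (terms decrease monotonically to 0).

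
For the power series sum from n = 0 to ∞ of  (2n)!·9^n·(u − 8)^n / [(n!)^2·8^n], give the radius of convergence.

R = 2/9

The ratio of consecutive coefficients is (2n+1)·(2n+2)/(n+1)² · 9/8 → 9/2.
Hence the series converges for |u − 8| < 1/(9/2) = 2/9, so the radius of convergence is 2/9.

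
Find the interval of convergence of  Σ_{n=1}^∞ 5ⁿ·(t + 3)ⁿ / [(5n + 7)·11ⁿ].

[-26/5, -4/5)

Ratio test: |a_{n+1}/a_n| = [(5n + 7)/(5(n+1) + 7)] · 5/11 → 5/11 as n → ∞.
Convergence for |t + 3| · 5/11 < 1, i.e. |t + 3| < 11/5. So R = 11/5.
At t = -4/5: the terms are asymptotic to a nonzero constant times 1/n, so the series diverges by limit comparison with Σ 1/n.
When t = -26/5, an alternating series whose terms decrease to 0 in absolute value, so it converges by the Leibniz criterion.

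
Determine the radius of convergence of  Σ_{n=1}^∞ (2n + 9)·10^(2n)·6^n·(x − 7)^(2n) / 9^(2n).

R = 3√6/20

Apply the ratio test: |a_{n+1}| / |a_n| = [(2(n+1) + 9)/(2n + 9)] · 100·6/81, which tends to 200/27 as n → ∞.
Since the exponent of (x − 7) increases by 2 each term, convergence requires |x − 7|² < 27/200, hence R = 3√6/20.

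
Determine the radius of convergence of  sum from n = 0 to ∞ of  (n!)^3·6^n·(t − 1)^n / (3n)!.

R = 9/2

The ratio of consecutive coefficients is (n+1)³/[(3n+1)·(3n+2)·(3n+3)] · 6 → 2/9.
Convergence for |t − 1| · 2/9 < 1, i.e. |t − 1| < 9/2. So R = 9/2.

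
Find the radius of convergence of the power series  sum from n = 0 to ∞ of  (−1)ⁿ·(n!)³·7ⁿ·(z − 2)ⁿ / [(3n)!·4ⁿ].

By the ratio test, |a_{n+1}/a_n| = (n+1)³/[(3n+1)·(3n+2)·(3n+3)] · 7/4 → 7/108.
Thus R = 1/(7/108) = 108/7.

R = 108/7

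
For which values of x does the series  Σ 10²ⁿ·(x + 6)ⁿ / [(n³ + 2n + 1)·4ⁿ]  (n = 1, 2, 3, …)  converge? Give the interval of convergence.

Ratio test: |a_{n+1}/a_n| = [(n³ + 2n + 1)/((n+1)³ + 2(n+1) + 1)] · 100/4 → 25 as n → ∞.
Hence the series converges for |x + 6| < 1/(25) = 1/25, so the radius of convergence is 1/25.
When x = -149/25, the terms are on the order of 1/n³, so the series converges absolutely by comparison with the p-series (p = 3 > 1).
Check x = -151/25: the terms are on the order of 1/n³, so the series converges absolutely by comparison with the p-series (p = 3 > 1).

[-151/25, -149/25]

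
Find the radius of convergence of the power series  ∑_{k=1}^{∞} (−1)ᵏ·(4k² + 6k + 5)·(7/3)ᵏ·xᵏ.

The ratio of consecutive coefficients is [(4(k+1)² + 6(k+1) + 5)/(4k² + 6k + 5)] · 7/3 → 7/3.
Thus R = 1/(7/3) = 3/7.

R = 3/7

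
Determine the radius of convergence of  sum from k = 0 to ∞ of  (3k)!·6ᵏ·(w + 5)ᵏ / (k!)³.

By the ratio test, |a_{k+1}/a_k| = (3k+1)·(3k+2)·(3k+3)/(k+1)³ · 6 → 162.
Hence the series converges for |w + 5| < 1/(162) = 1/162, so the radius of convergence is 1/162.

R = 1/162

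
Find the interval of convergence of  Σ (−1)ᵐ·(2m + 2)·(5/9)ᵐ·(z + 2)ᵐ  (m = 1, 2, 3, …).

(-19/5, -1/5)

Apply the ratio test: |a_{m+1}| / |a_m| = [(2(m+1) + 2)/(2m + 2)] · 5/9, which tends to 5/9 as m → ∞.
Hence the series converges for |z + 2| < 1/(5/9) = 9/5, so the radius of convergence is 9/5.
At z = -1/5: the terms have absolute value of order m, which does not tend to 0, so the series diverges by the divergence test.
Check z = -19/5: the terms do not tend to 0, so the series diverges.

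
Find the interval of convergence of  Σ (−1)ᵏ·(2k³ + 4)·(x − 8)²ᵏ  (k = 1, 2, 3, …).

Ratio test: |a_{k+1}/a_k| = (2(k+1)³ + 4)/(2k³ + 4) → 1 as k → ∞.
Successive powers of (x − 8) differ by 2, so the series converges when |x − 8|² · 1 < 1, i.e. |x − 8| < √(1) = 1. So R = 1.
Check x = 9: the k-th term does not approach 0; divergence by the term test.
At x = 7: the terms do not tend to 0, so the series diverges.

(7, 9)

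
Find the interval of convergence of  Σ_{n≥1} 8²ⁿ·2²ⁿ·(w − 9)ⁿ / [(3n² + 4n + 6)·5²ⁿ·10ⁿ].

[1027/128, 1277/128]

By the ratio test, |a_{n+1}/a_n| = [(3n² + 4n + 6)/(3(n+1)² + 4(n+1) + 6)] · 64·4/(25·10) → 128/125.
Hence the series converges for |w − 9| < 1/(128/125) = 125/128, so the radius of convergence is 125/128.
Check w = 1277/128: absolute convergence follows by limit comparison with Σ 1/n².
When w = 1027/128, absolute convergence follows by limit comparison with Σ 1/n².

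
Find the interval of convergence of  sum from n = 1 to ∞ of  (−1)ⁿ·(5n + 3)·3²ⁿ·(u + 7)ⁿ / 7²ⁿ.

By the ratio test, |a_{n+1}/a_n| = [(5(n+1) + 3)/(5n + 3)] · 9/49 → 9/49.
Hence the series converges for |u + 7| < 1/(9/49) = 49/9, so the radius of convergence is 49/9.
Check u = -14/9: the n-th term does not approach 0; divergence by the term test.
Endpoint u = -112/9: the terms do not tend to 0, so the series diverges.

(-112/9, -14/9)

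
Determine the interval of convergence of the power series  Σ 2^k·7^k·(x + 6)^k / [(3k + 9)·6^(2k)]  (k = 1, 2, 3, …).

Apply the ratio test: |a_{k+1}| / |a_k| = [(3k + 9)/(3(k+1) + 9)] · 2·7/36, which tends to 7/18 as k → ∞.
The series converges when 7/18 · |x + 6| < 1, giving R = 18/7.
Endpoint x = -24/7: the terms are asymptotic to a nonzero constant times 1/k, so the series diverges by limit comparison with Σ 1/k.
Check x = -60/7: the terms alternate in sign and decrease monotonically to 0 in absolute value (size ~ c/k), so the alternating series test gives convergence.

[-60/7, -24/7)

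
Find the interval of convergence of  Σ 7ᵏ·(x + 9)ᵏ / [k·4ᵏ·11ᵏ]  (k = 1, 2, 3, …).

[-107/7, -19/7)

Ratio test: |a_{k+1}/a_k| = [k/(k+1)] · 7/(4·11) → 7/44 as k → ∞.
Convergence for |x + 9| · 7/44 < 1, i.e. |x + 9| < 44/7. So R = 44/7.
Check x = -19/7: the terms are asymptotic to a nonzero constant times 1/k, so the series diverges by limit comparison with Σ 1/k.
Check x = -107/7: the terms alternate in sign and decrease monotonically to 0 in absolute value (size ~ c/k), so the alternating series test gives convergence.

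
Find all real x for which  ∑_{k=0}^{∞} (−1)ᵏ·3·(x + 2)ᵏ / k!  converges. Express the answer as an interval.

(−∞, ∞)

Ratio test: |a_{k+1}/a_k| = 3/3 · 1/(k+1) → 0 as k → ∞.
The limit is 0, so the series converges for all x; R = ∞.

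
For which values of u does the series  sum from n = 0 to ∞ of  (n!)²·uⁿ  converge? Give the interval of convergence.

{0}

Ratio test: |a_{n+1}/a_n| = (n+1)² → ∞ as n → ∞.
The terms grow without bound for any u ≠ 0, so R = 0 (convergence only at u = 0).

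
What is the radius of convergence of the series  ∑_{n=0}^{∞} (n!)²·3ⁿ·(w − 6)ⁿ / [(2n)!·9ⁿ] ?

The ratio of consecutive coefficients is (n+1)²/[(2n+1)·(2n+2)] · 3/9 → 1/12.
Hence the series converges for |w − 6| < 1/(1/12) = 12, so the radius of convergence is 12.

R = 12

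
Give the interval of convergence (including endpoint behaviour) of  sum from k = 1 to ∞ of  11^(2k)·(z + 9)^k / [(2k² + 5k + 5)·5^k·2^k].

The ratio of consecutive coefficients is [(2k² + 5k + 5)/(2(k+1)² + 5(k+1) + 5)] · 121/(5·2) → 121/10.
The series converges when 121/10 · |z + 9| < 1, giving R = 10/121.
When z = -1079/121, absolute convergence follows by limit comparison with Σ 1/k².
Endpoint z = -1099/121: the series is dominated by a constant times Σ 1/k², which converges (p = 2 > 1).

[-1099/121, -1079/121]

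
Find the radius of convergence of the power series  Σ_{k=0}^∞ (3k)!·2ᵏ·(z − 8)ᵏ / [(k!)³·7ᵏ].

By the ratio test, |a_{k+1}/a_k| = (3k+1)·(3k+2)·(3k+3)/(k+1)³ · 2/7 → 54/7.
The series converges when 54/7 · |z − 8| < 1, giving R = 7/54.

R = 7/54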